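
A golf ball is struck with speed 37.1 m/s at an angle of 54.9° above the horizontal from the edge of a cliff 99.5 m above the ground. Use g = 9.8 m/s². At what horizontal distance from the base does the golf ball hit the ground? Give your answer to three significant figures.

Components: v_x = 37.1 cos 54.9° = 21.33 m/s, v_y = 37.1 sin 54.9° = 30.35 m/s.
Vertical: 0 = 99.5 + 30.35 t − ½(9.8) t² ⇒ 4.900 t² − 30.35 t − 99.5 = 0.
t = [30.35 + √(921.1 + 1950)] / 9.800 = 8.565 s.
Horizontal: R = v_x · t = 21.33 × 8.565 = 183 m.

183 m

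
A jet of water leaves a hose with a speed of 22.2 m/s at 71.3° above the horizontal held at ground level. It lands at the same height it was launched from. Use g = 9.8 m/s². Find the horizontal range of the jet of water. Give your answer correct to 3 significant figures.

For level ground, R = v₀² sin(2θ) / g.
sin(2 × 71.3°) = sin 142.6° = 0.6074.
R = (22.2)² × 0.6074 / 9.8 = 30.5 m.

30.5 m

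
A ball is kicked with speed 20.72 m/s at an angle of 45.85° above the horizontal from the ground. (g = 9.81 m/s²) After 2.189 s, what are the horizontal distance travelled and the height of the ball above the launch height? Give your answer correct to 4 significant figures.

v_x = 20.72 cos 45.85° = 14.432 m/s; v_y0 = 20.72 sin 45.85° = 14.867 m/s.
x = v_x t = 14.432 × 2.189 = 31.59 m.
y = v_y0 t − ½ g t² = 14.867×2.189 − 4.905×2.189² = 9.040 m.

x = 31.59 m, y = 9.040 m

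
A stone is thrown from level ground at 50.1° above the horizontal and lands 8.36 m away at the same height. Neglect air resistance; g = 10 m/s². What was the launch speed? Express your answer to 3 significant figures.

9.22 m/s

On level ground, R = v₀² sin(2θ) / g, so v₀ = √(R g / sin 2θ).
sin(2 × 50.1°) = 0.9842.
v₀ = √(8.36 × 10 / 0.9842) = √84.94 = 9.22 m/s.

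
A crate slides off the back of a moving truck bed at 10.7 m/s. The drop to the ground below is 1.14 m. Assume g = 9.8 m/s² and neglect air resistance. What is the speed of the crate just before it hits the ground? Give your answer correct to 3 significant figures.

Fall time: t = √(2 × 1.14 / 9.8) = 0.4823 s.
At impact: v_x = 10.7 m/s (unchanged), v_y = g t = 9.8 × 0.4823 = 4.727 m/s.
Speed = √(v_x² + v_y²) = √(114.5 + 22.34) = 11.7 m/s.

11.7 m/s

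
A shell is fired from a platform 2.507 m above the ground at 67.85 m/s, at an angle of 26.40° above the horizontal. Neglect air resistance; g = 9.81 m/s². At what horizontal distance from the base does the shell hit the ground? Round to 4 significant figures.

Components: v_x = 67.85 cos 26.40° = 60.774 m/s, v_y = 67.85 sin 26.40° = 30.168 m/s.
Vertical: 0 = 2.507 + 30.168 t − ½(9.81) t² ⇒ 4.905 t² − 30.168 t − 2.507 = 0.
t = [30.168 + √(910.11 + 49.187)] / 9.810 = 6.2325 s.
Horizontal: R = v_x · t = 60.774 × 6.2325 = 378.8 m.

378.8 m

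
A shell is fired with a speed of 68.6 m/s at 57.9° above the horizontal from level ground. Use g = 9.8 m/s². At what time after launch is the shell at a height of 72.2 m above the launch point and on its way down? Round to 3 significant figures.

v_y0 = 68.6 sin 57.9° = 58.11 m/s.
Set y = v_y0 t − ½ g t² = 72.2: 4.900 t² − 58.11 t + 72.2 = 0.
t = [58.11 ± √(3377 − 1415)] / 9.8 = (58.11 ± 44.29) / 9.8, giving t = 1.41 s or t = 10.4 s.
On the way down corresponds to the larger root: t = 10.4 s.

10.4 s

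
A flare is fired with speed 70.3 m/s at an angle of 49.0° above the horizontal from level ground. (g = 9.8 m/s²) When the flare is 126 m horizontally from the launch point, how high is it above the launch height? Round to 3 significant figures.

108 m

v_x = 70.3 cos 49.0° = 46.12 m/s, v_y0 = 70.3 sin 49.0° = 53.06 m/s.
Time to reach x = 126 m: t = x / v_x = 126 / 46.12 = 2.732 s.
y = v_y0 t − ½ g t² = 53.06×2.732 − 4.900×2.732² = 108 m.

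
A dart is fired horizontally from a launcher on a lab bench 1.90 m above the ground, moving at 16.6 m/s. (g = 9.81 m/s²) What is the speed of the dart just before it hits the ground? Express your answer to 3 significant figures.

Fall time: t = √(2 × 1.90 / 9.81) = 0.6224 s.
At impact: v_x = 16.6 m/s (unchanged), v_y = g t = 9.81 × 0.6224 = 6.106 m/s.
Speed = √(v_x² + v_y²) = √(275.6 + 37.28) = 17.7 m/s.

17.7 m/s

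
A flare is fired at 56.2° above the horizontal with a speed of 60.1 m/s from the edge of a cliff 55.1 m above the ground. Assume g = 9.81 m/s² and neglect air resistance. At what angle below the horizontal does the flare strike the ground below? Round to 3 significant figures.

v_x = 60.1 cos 56.2° = 33.43 m/s.
At impact |v_y| = √(v_y0² + 2 g h) = √(49.94² + 2×9.81×55.1) = 59.79 m/s.
Angle below horizontal = arctan(|v_y| / v_x) = arctan(59.79 / 33.43) = 60.8°.

60.8°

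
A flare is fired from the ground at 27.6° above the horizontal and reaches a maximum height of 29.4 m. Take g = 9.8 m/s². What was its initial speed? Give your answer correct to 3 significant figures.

51.8 m/s

At maximum height v_y = 0, so (v₀ sin θ)² = 2 g H.
v₀ sin 27.6° = √(2 × 9.8 × 29.4) = 24.00 m/s.
v₀ = 24.00 / sin 27.6° = 24.00 / 0.4633 = 51.8 m/s.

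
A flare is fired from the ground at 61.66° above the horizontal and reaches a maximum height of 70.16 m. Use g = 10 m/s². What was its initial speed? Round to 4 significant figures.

At maximum height v_y = 0, so (v₀ sin θ)² = 2 g H.
v₀ sin 61.66° = √(2 × 10 × 70.16) = 37.459 m/s.
v₀ = 37.459 / sin 61.66° = 37.459 / 0.8801 = 42.56 m/s.

42.56 m/s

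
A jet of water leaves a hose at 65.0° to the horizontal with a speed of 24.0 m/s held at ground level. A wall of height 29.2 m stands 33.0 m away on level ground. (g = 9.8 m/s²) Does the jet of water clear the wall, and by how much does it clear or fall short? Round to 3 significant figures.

No — it falls 10.3 m short of clearing the wall.

v_x = 24.0 cos 65.0° = 10.14 m/s; v_y0 = 24.0 sin 65.0° = 21.75 m/s.
Time to reach the wall: t = 33.0 / 10.14 = 3.254 s.
Height at that point: y = 21.75×3.254 − 4.900×3.254² = 18.89 m.
That is 29.2 − 18.89 = 10.3 m below the top of the wall, so the jet of water does not clear it.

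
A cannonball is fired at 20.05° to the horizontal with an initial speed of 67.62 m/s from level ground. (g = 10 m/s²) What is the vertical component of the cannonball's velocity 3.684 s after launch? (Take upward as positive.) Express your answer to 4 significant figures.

-13.66 m/s

Initial vertical component: v_y0 = 67.62 sin 20.05° = 23.183 m/s.
v_y(t) = v_y0 − g t = 23.183 − 10 × 3.684 = -13.66 m/s.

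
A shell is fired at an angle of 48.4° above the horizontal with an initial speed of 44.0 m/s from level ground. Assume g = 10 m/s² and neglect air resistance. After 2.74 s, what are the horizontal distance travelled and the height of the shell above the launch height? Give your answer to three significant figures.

v_x = 44.0 cos 48.4° = 29.21 m/s; v_y0 = 44.0 sin 48.4° = 32.90 m/s.
x = v_x t = 29.21 × 2.74 = 80.0 m.
y = v_y0 t − ½ g t² = 32.90×2.74 − 5.000×2.74² = 52.6 m.

x = 80.0 m, y = 52.6 m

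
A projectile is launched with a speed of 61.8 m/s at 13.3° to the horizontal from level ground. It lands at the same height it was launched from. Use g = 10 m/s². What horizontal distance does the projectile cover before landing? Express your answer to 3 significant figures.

171 m

Components: v_x = 61.8 cos 13.3° = 60.14 m/s, v_y = 61.8 sin 13.3° = 14.22 m/s.
Time of flight (same landing height): t = 2 v_y / g = 2 × 14.22 / 10 = 2.844 s.
Range: R = v_x · t = 60.14 × 2.844 = 171 m.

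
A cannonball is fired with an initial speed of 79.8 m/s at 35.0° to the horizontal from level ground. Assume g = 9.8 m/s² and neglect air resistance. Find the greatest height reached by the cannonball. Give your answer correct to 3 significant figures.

107 m

Vertical component of launch velocity: v_y = 79.8 sin 35.0° = 45.77 m/s.
At the highest point the vertical velocity is zero, so v_y² = 2 g h_max.
h_max = (45.77)² / (2 × 9.8) = 2095 / 19.60 = 107 m.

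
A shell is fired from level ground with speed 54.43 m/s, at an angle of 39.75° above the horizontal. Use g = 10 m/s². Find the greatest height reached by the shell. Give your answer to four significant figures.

60.57 m

Vertical component of launch velocity: v_y = 54.43 sin 39.75° = 34.805 m/s.
At the highest point the vertical velocity is zero, so v_y² = 2 g h_max.
h_max = (34.805)² / (2 × 10) = 1211.4 / 20.00 = 60.57 m.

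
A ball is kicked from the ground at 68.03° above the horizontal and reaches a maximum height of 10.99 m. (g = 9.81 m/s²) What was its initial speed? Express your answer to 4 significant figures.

At maximum height v_y = 0, so (v₀ sin θ)² = 2 g H.
v₀ sin 68.03° = √(2 × 9.81 × 10.99) = 14.684 m/s.
v₀ = 14.684 / sin 68.03° = 14.684 / 0.9274 = 15.83 m/s.

15.83 m/s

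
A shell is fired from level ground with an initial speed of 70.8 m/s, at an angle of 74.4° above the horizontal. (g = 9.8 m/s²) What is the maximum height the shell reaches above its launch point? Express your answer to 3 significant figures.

237 m

Vertical component of launch velocity: v_y = 70.8 sin 74.4° = 68.19 m/s.
At the highest point the vertical velocity is zero, so v_y² = 2 g h_max.
h_max = (68.19)² / (2 × 9.8) = 4650 / 19.60 = 237 m.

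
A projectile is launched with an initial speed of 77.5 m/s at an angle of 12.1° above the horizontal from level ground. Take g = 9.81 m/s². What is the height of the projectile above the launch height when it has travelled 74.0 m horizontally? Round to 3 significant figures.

11.2 m

v_x = 77.5 cos 12.1° = 75.78 m/s, v_y0 = 77.5 sin 12.1° = 16.25 m/s.
Time to reach x = 74.0 m: t = x / v_x = 74.0 / 75.78 = 0.9765 s.
y = v_y0 t − ½ g t² = 16.25×0.9765 − 4.905×0.9765² = 11.2 m.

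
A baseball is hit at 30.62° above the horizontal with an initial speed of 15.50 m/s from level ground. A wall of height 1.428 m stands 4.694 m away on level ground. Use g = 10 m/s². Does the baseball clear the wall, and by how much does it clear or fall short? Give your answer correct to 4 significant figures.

Yes — it clears the wall by 0.7310 m.

v_x = 15.50 cos 30.62° = 13.339 m/s; v_y0 = 15.50 sin 30.62° = 7.8948 m/s.
Time to reach the wall: t = 4.694 / 13.339 = 0.35190 s.
Height at that point: y = 7.8948×0.35190 − 5.000×0.35190² = 2.1590 m.
That is 2.1590 − 1.428 = 0.7310 m above the top of the wall, so the baseball clears it.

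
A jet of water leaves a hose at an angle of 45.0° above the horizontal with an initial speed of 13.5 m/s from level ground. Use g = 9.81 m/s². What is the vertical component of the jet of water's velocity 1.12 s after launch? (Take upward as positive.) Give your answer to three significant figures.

Initial vertical component: v_y0 = 13.5 sin 45.0° = 9.546 m/s.
v_y(t) = v_y0 − g t = 9.546 − 9.81 × 1.12 = -1.44 m/s.

-1.44 m/s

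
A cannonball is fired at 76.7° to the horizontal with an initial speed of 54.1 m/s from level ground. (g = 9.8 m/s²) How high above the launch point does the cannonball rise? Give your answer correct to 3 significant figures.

141 m

Vertical component of launch velocity: v_y = 54.1 sin 76.7° = 52.65 m/s.
At the highest point the vertical velocity is zero, so v_y² = 2 g h_max.
h_max = (52.65)² / (2 × 9.8) = 2772 / 19.60 = 141 m.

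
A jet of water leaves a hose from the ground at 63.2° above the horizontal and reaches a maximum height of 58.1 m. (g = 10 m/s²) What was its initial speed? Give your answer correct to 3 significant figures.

38.2 m/s

At maximum height v_y = 0, so (v₀ sin θ)² = 2 g H.
v₀ sin 63.2° = √(2 × 10 × 58.1) = 34.09 m/s.
v₀ = 34.09 / sin 63.2° = 34.09 / 0.8926 = 38.2 m/s.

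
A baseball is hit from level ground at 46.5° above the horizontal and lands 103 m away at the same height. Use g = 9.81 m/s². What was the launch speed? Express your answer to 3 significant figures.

31.8 m/s

On level ground, R = v₀² sin(2θ) / g, so v₀ = √(R g / sin 2θ).
sin(2 × 46.5°) = 0.9986.
v₀ = √(103 × 9.81 / 0.9986) = √1012 = 31.8 m/s.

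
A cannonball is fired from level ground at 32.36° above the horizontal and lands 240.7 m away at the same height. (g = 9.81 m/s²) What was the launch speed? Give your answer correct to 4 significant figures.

51.10 m/s

On level ground, R = v₀² sin(2θ) / g, so v₀ = √(R g / sin 2θ).
sin(2 × 32.36°) = 0.9042.
v₀ = √(240.7 × 9.81 / 0.9042) = √2611.4 = 51.10 m/s.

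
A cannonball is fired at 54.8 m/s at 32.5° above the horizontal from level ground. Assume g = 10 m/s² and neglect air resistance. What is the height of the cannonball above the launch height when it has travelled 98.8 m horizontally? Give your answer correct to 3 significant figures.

40.1 m

v_x = 54.8 cos 32.5° = 46.22 m/s, v_y0 = 54.8 sin 32.5° = 29.44 m/s.
Time to reach x = 98.8 m: t = x / v_x = 98.8 / 46.22 = 2.138 s.
y = v_y0 t − ½ g t² = 29.44×2.138 − 5.000×2.138² = 40.1 m.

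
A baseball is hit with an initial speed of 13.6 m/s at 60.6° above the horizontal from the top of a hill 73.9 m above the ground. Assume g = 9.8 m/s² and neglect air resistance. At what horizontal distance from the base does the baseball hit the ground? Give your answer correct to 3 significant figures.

Components: v_x = 13.6 cos 60.6° = 6.676 m/s, v_y = 13.6 sin 60.6° = 11.85 m/s.
Vertical: 0 = 73.9 + 11.85 t − ½(9.8) t² ⇒ 4.900 t² − 11.85 t − 73.9 = 0.
t = [11.85 + √(140.4 + 1448)] / 9.800 = 5.276 s.
Horizontal: R = v_x · t = 6.676 × 5.276 = 35.2 m.

35.2 m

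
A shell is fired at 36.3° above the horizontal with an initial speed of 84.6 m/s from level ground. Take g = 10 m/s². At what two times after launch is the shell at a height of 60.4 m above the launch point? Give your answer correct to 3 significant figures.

1.40 s and 8.61 s

v_y0 = 84.6 sin 36.3° = 50.08 m/s.
Set y = v_y0 t − ½ g t² = 60.4: 5.000 t² − 50.08 t + 60.4 = 0.
t = [50.08 ± √(2508 − 1208)] / 10 = (50.08 ± 36.06) / 10, giving t = 1.40 s or t = 8.61 s.
So the shell is at 60.4 m at t = 1.40 s (rising) and t = 8.61 s (falling).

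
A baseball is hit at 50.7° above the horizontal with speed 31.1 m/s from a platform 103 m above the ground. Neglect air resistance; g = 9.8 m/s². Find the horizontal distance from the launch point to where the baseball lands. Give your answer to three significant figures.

Components: v_x = 31.1 cos 50.7° = 19.70 m/s, v_y = 31.1 sin 50.7° = 24.07 m/s.
Vertical: 0 = 103 + 24.07 t − ½(9.8) t² ⇒ 4.900 t² − 24.07 t − 103 = 0.
t = [24.07 + √(579.4 + 2019)] / 9.800 = 7.658 s.
Horizontal: R = v_x · t = 19.70 × 7.658 = 151 m.

151 m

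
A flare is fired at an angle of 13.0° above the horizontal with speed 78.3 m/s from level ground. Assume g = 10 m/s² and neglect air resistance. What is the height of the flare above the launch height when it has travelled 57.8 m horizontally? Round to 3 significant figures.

10.5 m

v_x = 78.3 cos 13.0° = 76.29 m/s, v_y0 = 78.3 sin 13.0° = 17.61 m/s.
Time to reach x = 57.8 m: t = x / v_x = 57.8 / 76.29 = 0.7576 s.
y = v_y0 t − ½ g t² = 17.61×0.7576 − 5.000×0.7576² = 10.5 m.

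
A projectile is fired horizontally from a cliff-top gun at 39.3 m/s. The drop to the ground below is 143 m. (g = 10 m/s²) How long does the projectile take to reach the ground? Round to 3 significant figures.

The horizontal speed doesn't affect the fall. With v_y0 = 0, h = ½ g t².
t = √(2 × 143 / 10) = √28.60 = 5.35 s.

5.35 s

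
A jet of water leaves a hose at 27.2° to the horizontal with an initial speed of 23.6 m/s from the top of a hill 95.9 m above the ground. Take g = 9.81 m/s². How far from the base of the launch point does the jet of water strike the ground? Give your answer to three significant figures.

Components: v_x = 23.6 cos 27.2° = 20.99 m/s, v_y = 23.6 sin 27.2° = 10.79 m/s.
Vertical: 0 = 95.9 + 10.79 t − ½(9.81) t² ⇒ 4.905 t² − 10.79 t − 95.9 = 0.
t = [10.79 + √(116.4 + 1882)] / 9.810 = 5.657 s.
Horizontal: R = v_x · t = 20.99 × 5.657 = 119 m.

119 m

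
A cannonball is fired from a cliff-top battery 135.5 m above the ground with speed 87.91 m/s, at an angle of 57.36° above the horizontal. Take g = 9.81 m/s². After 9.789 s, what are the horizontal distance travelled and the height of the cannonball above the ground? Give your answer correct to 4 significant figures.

v_x = 87.91 cos 57.36° = 47.415 m/s; v_y0 = 87.91 sin 57.36° = 74.027 m/s.
x = v_x t = 47.415 × 9.789 = 464.1 m.
y = 135.5 + v_y0 t − ½ g t² = 390.1 m.

x = 464.1 m, y = 390.1 m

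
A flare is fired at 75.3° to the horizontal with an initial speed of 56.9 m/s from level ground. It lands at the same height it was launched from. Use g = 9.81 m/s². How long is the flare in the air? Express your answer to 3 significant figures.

Vertical component: v_y = 56.9 sin 75.3° = 55.04 m/s.
For a projectile landing at launch height, time of flight is t = 2 v_y / g = 2 × 55.04 / 9.81 = 11.2 s.

11.2 s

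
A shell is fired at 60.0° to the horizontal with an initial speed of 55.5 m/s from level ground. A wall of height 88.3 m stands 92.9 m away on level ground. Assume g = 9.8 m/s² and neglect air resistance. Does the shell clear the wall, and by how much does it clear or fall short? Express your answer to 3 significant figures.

Yes — it clears the wall by 17.7 m.

v_x = 55.5 cos 60.0° = 27.75 m/s; v_y0 = 55.5 sin 60.0° = 48.06 m/s.
Time to reach the wall: t = 92.9 / 27.75 = 3.348 s.
Height at that point: y = 48.06×3.348 − 4.900×3.348² = 106.0 m.
That is 106.0 − 88.3 = 17.7 m above the top of the wall, so the shell clears it.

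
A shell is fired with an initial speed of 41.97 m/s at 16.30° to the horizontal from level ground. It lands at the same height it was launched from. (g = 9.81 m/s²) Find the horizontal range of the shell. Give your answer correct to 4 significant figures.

Components: v_x = 41.97 cos 16.30° = 40.283 m/s, v_y = 41.97 sin 16.30° = 11.780 m/s.
Time of flight (same landing height): t = 2 v_y / g = 2 × 11.780 / 9.81 = 2.4016 s.
Range: R = v_x · t = 40.283 × 2.4016 = 96.74 m.

96.74 m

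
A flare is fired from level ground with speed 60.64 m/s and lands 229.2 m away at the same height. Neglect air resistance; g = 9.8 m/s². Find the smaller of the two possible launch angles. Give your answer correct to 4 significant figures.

Level-ground range: R = v₀² sin(2θ)/g ⇒ sin 2θ = R g / v₀² = 229.2×9.8/60.64² = 0.6108.
2θ = arcsin(0.6108) = 37.647° or 180° − 37.647° = 142.353°.
So θ = 18.82° or θ = 71.18°.

18.82°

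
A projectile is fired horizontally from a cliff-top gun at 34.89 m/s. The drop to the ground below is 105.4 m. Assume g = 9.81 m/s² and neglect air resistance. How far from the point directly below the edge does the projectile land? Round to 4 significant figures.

161.7 m

Initial vertical velocity is zero, so the fall time comes from h = ½ g t²: t = √(2 × 105.4 / 9.81) = 4.6355 s.
Horizontal motion is uniform at 34.89 m/s, so x = 34.89 × 4.6355 = 161.7 m.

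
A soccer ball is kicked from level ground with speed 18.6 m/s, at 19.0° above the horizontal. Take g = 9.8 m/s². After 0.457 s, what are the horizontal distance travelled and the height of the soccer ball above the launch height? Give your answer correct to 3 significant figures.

v_x = 18.6 cos 19.0° = 17.59 m/s; v_y0 = 18.6 sin 19.0° = 6.056 m/s.
x = v_x t = 17.59 × 0.457 = 8.04 m.
y = v_y0 t − ½ g t² = 6.056×0.457 − 4.900×0.457² = 1.74 m.

x = 8.04 m, y = 1.74 m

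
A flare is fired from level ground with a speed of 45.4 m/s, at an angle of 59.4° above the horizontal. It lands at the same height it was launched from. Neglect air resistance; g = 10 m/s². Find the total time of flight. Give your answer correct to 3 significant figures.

7.82 s

Vertical component: v_y = 45.4 sin 59.4° = 39.08 m/s.
For a projectile landing at launch height, time of flight is t = 2 v_y / g = 2 × 39.08 / 10 = 7.82 s.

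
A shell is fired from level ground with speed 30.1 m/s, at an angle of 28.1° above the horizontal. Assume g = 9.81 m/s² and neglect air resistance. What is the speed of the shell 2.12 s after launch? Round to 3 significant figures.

v_x = 30.1 cos 28.1° = 26.55 m/s (constant).
v_y(t) = 30.1 sin 28.1° − g t = 14.18 − 9.81 × 2.12 = -6.617 m/s.
Speed = √(v_x² + v_y²) = √(704.9 + 43.78) = 27.4 m/s.

27.4 m/s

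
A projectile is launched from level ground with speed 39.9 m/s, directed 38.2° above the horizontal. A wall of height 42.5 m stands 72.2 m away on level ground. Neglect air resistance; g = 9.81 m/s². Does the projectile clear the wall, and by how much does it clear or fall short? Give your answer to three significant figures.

No — it falls 11.7 m short of clearing the wall.

v_x = 39.9 cos 38.2° = 31.36 m/s; v_y0 = 39.9 sin 38.2° = 24.67 m/s.
Time to reach the wall: t = 72.2 / 31.36 = 2.302 s.
Height at that point: y = 24.67×2.302 − 4.905×2.302² = 30.80 m.
That is 42.5 − 30.80 = 11.7 m below the top of the wall, so the projectile does not clear it.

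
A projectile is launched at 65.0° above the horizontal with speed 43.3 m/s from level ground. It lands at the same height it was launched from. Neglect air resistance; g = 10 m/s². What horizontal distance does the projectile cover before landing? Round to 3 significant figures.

144 m

For level ground, R = v₀² sin(2θ) / g.
sin(2 × 65.0°) = sin 130.0° = 0.7660.
R = (43.3)² × 0.7660 / 10 = 144 m.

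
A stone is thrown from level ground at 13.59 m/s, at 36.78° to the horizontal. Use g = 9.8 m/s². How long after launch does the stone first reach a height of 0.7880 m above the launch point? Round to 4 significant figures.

v_y0 = 13.59 sin 36.78° = 8.1369 m/s.
Set y = v_y0 t − ½ g t² = 0.7880: 4.900 t² − 8.1369 t + 0.7880 = 0.
t = [8.1369 ± √(66.209 − 15.445)] / 9.8 = (8.1369 ± 7.1249) / 9.8, giving t = 0.1033 s or t = 1.557 s.
The stone is on the way up at the first time, so t = 0.1033 s.

0.1033 s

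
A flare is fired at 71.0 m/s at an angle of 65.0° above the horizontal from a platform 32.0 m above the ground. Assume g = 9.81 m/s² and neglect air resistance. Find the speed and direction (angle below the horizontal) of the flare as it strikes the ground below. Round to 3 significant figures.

v_x = 71.0 cos 65.0° = 30.01 m/s (constant).
|v_y| at impact = √((64.35)² + 2×9.81×32.0) = 69.06 m/s.
Speed = √(30.01² + 69.06²) = 75.3 m/s; angle = arctan(69.06/30.01) = 66.5° below horizontal.

75.3 m/s at 66.5° below the horizontal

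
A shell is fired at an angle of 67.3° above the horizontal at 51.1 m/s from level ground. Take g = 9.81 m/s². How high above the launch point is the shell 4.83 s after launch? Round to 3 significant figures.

v_y0 = 51.1 sin 67.3° = 47.14 m/s.
y(t) = v_y0 t − ½ g t² = 47.14×4.83 − 4.905×4.83² = 113 m.

113 m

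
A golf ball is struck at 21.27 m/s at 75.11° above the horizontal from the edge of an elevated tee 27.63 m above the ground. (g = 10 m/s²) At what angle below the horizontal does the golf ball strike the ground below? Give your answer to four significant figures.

80.07°

v_x = 21.27 cos 75.11° = 5.4656 m/s.
At impact |v_y| = √(v_y0² + 2 g h) = √(20.556² + 2×10×27.63) = 31.227 m/s.
Angle below horizontal = arctan(|v_y| / v_x) = arctan(31.227 / 5.4656) = 80.07°.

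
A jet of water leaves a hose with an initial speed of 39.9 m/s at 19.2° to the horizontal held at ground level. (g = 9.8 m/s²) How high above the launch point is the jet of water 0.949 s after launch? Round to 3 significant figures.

8.04 m

v_y0 = 39.9 sin 19.2° = 13.12 m/s.
y(t) = v_y0 t − ½ g t² = 13.12×0.949 − 4.900×0.949² = 8.04 m.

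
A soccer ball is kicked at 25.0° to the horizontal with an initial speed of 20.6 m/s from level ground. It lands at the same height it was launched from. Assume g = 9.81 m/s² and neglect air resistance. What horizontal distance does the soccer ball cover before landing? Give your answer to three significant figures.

33.1 m

For level ground, R = v₀² sin(2θ) / g.
sin(2 × 25.0°) = sin 50.00° = 0.7660.
R = (20.6)² × 0.7660 / 9.81 = 33.1 m.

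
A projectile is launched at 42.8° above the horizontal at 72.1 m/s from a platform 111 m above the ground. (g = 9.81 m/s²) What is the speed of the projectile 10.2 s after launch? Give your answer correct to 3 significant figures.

v_x = 72.1 cos 42.8° = 52.90 m/s (constant).
v_y(t) = 72.1 sin 42.8° − g t = 48.99 − 9.81 × 10.2 = -51.07 m/s.
Speed = √(v_x² + v_y²) = √(2798 + 2608) = 73.5 m/s.

73.5 m/s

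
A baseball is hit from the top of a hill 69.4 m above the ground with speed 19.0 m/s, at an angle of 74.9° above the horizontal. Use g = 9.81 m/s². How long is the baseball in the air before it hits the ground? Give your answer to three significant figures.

Vertical component: v_y = 19.0 sin 74.9° = 18.34 m/s.
Taking up as positive with launch at y = 69.4 m, landing at y = 0: 0 = 69.4 + 18.34 t − ½(9.81) t².
Solving 4.905 t² − 18.34 t − 69.4 = 0 gives t = [18.34 + √(18.34² + 4·4.905·69.4)] / 9.810 = 6.07 s.

6.07 s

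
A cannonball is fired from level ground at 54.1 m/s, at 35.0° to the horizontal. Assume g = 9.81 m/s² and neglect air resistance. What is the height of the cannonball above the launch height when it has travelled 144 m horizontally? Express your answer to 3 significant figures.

v_x = 54.1 cos 35.0° = 44.32 m/s, v_y0 = 54.1 sin 35.0° = 31.03 m/s.
Time to reach x = 144 m: t = x / v_x = 144 / 44.32 = 3.249 s.
y = v_y0 t − ½ g t² = 31.03×3.249 − 4.905×3.249² = 49.0 m.

49.0 m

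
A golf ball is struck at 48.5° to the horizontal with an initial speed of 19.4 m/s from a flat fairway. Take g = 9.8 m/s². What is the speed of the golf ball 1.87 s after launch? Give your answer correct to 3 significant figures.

v_x = 19.4 cos 48.5° = 12.85 m/s (constant).
v_y(t) = 19.4 sin 48.5° − g t = 14.53 − 9.8 × 1.87 = -3.796 m/s.
Speed = √(v_x² + v_y²) = √(165.1 + 14.41) = 13.4 m/s.

13.4 m/s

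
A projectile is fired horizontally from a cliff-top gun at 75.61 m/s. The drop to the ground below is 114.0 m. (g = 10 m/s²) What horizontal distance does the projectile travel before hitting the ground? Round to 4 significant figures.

361.0 m

Initial vertical velocity is zero, so the fall time comes from h = ½ g t²: t = √(2 × 114.0 / 10) = 4.7749 s.
Horizontal motion is uniform at 75.61 m/s, so x = 75.61 × 4.7749 = 361.0 m.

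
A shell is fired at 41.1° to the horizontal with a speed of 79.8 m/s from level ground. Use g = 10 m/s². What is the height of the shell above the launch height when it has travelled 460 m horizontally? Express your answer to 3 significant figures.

109 m

v_x = 79.8 cos 41.1° = 60.13 m/s, v_y0 = 79.8 sin 41.1° = 52.46 m/s.
Time to reach x = 460 m: t = x / v_x = 460 / 60.13 = 7.650 s.
y = v_y0 t − ½ g t² = 52.46×7.650 − 5.000×7.650² = 109 m.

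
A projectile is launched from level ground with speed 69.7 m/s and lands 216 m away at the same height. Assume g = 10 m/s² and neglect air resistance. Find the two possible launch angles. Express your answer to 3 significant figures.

13.2° and 76.8°

Level-ground range: R = v₀² sin(2θ)/g ⇒ sin 2θ = R g / v₀² = 216×10/69.7² = 0.4446.
2θ = arcsin(0.4446) = 26.40° or 180° − 26.40° = 153.60°.
So θ = 13.2° or θ = 76.8°.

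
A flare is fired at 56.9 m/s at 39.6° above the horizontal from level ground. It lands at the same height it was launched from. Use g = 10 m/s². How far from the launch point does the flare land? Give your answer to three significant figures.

For level ground, R = v₀² sin(2θ) / g.
sin(2 × 39.6°) = sin 79.20° = 0.9823.
R = (56.9)² × 0.9823 / 10 = 318 m.

318 m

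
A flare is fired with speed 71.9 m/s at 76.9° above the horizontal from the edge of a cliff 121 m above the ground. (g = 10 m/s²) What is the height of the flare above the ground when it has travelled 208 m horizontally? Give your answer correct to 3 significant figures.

v_x = 71.9 cos 76.9° = 16.30 m/s, v_y0 = 71.9 sin 76.9° = 70.03 m/s.
Time to reach x = 208 m: t = x / v_x = 208 / 16.30 = 12.76 s.
y = 121 + v_y0 t − ½ g t² = 121 + 70.03×12.76 − 5.000×12.76² = 200 m.

200 m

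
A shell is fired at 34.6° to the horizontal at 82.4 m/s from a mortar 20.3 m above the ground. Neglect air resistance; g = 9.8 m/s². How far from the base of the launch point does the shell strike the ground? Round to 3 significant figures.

676 m

Components: v_x = 82.4 cos 34.6° = 67.83 m/s, v_y = 82.4 sin 34.6° = 46.79 m/s.
Vertical: 0 = 20.3 + 46.79 t − ½(9.8) t² ⇒ 4.900 t² − 46.79 t − 20.3 = 0.
t = [46.79 + √(2189 + 397.9)] / 9.800 = 9.964 s.
Horizontal: R = v_x · t = 67.83 × 9.964 = 676 m.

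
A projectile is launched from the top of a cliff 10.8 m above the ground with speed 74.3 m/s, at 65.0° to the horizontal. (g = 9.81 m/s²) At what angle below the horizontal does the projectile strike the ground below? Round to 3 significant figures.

v_x = 74.3 cos 65.0° = 31.40 m/s.
At impact |v_y| = √(v_y0² + 2 g h) = √(67.34² + 2×9.81×10.8) = 68.90 m/s.
Angle below horizontal = arctan(|v_y| / v_x) = arctan(68.90 / 31.40) = 65.5°.

65.5°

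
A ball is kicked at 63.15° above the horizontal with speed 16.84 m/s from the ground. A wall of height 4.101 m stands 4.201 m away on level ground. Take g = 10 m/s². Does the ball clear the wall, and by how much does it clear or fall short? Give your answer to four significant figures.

v_x = 16.84 cos 63.15° = 7.6059 m/s; v_y0 = 16.84 sin 63.15° = 15.025 m/s.
Time to reach the wall: t = 4.201 / 7.6059 = 0.55233 s.
Height at that point: y = 15.025×0.55233 − 5.000×0.55233² = 6.7734 m.
That is 6.7734 − 4.101 = 2.672 m above the top of the wall, so the ball clears it.

Yes — it clears the wall by 2.672 m.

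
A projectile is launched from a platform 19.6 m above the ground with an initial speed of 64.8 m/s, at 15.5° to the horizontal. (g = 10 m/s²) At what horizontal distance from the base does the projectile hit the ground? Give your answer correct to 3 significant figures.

Components: v_x = 64.8 cos 15.5° = 62.44 m/s, v_y = 64.8 sin 15.5° = 17.32 m/s.
Vertical: 0 = 19.6 + 17.32 t − ½(10) t² ⇒ 5.000 t² − 17.32 t − 19.6 = 0.
t = [17.32 + √(300.0 + 392.0)] / 10.00 = 4.363 s.
Horizontal: R = v_x · t = 62.44 × 4.363 = 272 m.

272 m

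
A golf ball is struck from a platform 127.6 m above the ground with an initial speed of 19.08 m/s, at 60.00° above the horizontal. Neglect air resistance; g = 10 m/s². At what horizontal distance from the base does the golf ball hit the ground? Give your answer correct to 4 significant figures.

Components: v_x = 19.08 cos 60.00° = 9.5400 m/s, v_y = 19.08 sin 60.00° = 16.524 m/s.
Vertical: 0 = 127.6 + 16.524 t − ½(10) t² ⇒ 5.000 t² − 16.524 t − 127.6 = 0.
t = [16.524 + √(273.04 + 2552.0)] / 10.00 = 6.9675 s.
Horizontal: R = v_x · t = 9.5400 × 6.9675 = 66.47 m.

66.47 m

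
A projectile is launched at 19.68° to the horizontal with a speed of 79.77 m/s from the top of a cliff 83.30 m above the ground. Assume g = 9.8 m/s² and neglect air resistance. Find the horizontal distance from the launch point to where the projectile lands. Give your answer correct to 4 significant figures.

Components: v_x = 79.77 cos 19.68° = 75.110 m/s, v_y = 79.77 sin 19.68° = 26.864 m/s.
Vertical: 0 = 83.30 + 26.864 t − ½(9.8) t² ⇒ 4.900 t² − 26.864 t − 83.30 = 0.
t = [26.864 + √(721.67 + 1632.7)] / 9.800 = 7.6924 s.
Horizontal: R = v_x · t = 75.110 × 7.6924 = 577.8 m.

577.8 m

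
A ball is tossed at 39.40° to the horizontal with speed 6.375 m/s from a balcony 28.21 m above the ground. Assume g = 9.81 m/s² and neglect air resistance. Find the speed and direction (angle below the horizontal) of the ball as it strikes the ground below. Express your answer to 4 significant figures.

24.37 m/s at 78.34° below the horizontal

v_x = 6.375 cos 39.40° = 4.9262 m/s (constant).
|v_y| at impact = √((4.0464)² + 2×9.81×28.21) = 23.872 m/s.
Speed = √(4.9262² + 23.872²) = 24.37 m/s; angle = arctan(23.872/4.9262) = 78.34° below horizontal.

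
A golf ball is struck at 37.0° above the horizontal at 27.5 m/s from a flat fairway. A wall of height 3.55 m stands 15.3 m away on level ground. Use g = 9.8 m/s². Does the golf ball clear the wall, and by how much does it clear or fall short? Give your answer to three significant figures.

v_x = 27.5 cos 37.0° = 21.96 m/s; v_y0 = 27.5 sin 37.0° = 16.55 m/s.
Time to reach the wall: t = 15.3 / 21.96 = 0.6967 s.
Height at that point: y = 16.55×0.6967 − 4.900×0.6967² = 9.152 m.
That is 9.152 − 3.55 = 5.60 m above the top of the wall, so the golf ball clears it.

Yes — it clears the wall by 5.60 m.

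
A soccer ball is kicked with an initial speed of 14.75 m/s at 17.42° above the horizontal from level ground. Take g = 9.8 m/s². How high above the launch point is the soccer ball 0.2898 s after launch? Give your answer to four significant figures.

v_y0 = 14.75 sin 17.42° = 4.4158 m/s.
y(t) = v_y0 t − ½ g t² = 4.4158×0.2898 − 4.900×0.2898² = 0.8682 m.

0.8682 m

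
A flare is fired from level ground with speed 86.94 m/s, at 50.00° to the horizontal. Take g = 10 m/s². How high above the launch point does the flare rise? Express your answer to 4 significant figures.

Vertical component of launch velocity: v_y = 86.94 sin 50.00° = 66.600 m/s.
At the highest point the vertical velocity is zero, so v_y² = 2 g h_max.
h_max = (66.600)² / (2 × 10) = 4435.6 / 20.00 = 221.8 m.

221.8 m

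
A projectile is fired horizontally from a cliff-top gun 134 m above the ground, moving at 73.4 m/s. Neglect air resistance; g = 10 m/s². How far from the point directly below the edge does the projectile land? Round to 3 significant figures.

380 m

Initial vertical velocity is zero, so the fall time comes from h = ½ g t²: t = √(2 × 134 / 10) = 5.177 s.
Horizontal motion is uniform at 73.4 m/s, so x = 73.4 × 5.177 = 380 m.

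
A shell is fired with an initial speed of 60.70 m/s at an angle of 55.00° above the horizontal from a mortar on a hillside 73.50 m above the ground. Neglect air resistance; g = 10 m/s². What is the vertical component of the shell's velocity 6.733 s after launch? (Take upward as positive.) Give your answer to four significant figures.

Initial vertical component: v_y0 = 60.70 sin 55.00° = 49.723 m/s.
v_y(t) = v_y0 − g t = 49.723 − 10 × 6.733 = -17.61 m/s.

-17.61 m/s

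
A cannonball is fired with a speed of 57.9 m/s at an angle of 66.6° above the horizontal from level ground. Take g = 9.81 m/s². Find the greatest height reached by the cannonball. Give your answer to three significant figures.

144 m

Vertical component of launch velocity: v_y = 57.9 sin 66.6° = 53.14 m/s.
At the highest point the vertical velocity is zero, so v_y² = 2 g h_max.
h_max = (53.14)² / (2 × 9.81) = 2824 / 19.62 = 144 m.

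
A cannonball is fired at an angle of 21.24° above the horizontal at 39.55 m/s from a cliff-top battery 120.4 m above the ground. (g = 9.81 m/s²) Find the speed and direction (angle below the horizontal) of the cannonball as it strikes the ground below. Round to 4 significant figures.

62.66 m/s at 53.96° below the horizontal

v_x = 39.55 cos 21.24° = 36.863 m/s (constant).
|v_y| at impact = √((14.328)² + 2×9.81×120.4) = 50.671 m/s.
Speed = √(36.863² + 50.671²) = 62.66 m/s; angle = arctan(50.671/36.863) = 53.96° below horizontal.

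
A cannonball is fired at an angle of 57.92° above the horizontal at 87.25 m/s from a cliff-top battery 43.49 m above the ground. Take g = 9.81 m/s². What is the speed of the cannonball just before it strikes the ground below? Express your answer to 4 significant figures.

v_x = 87.25 cos 57.92° = 46.339 m/s is unchanged throughout.
For the vertical component, v_y² = v_y0² + 2 g h = (73.928)² + 2×9.81×43.49 = 6318.6, so |v_y| = 79.490 m/s.
Impact speed = √(v_x² + v_y²) = √(2147.3 + 6318.6) = 92.01 m/s.

92.01 m/s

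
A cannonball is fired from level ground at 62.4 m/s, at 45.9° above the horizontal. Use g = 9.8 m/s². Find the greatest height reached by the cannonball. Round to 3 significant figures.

102 m

Vertical component of launch velocity: v_y = 62.4 sin 45.9° = 44.81 m/s.
At the highest point the vertical velocity is zero, so v_y² = 2 g h_max.
h_max = (44.81)² / (2 × 9.8) = 2008 / 19.60 = 102 m.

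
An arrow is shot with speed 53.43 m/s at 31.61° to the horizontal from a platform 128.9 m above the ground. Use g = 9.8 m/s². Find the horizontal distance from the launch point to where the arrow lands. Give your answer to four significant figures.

Components: v_x = 53.43 cos 31.61° = 45.503 m/s, v_y = 53.43 sin 31.61° = 28.005 m/s.
Vertical: 0 = 128.9 + 28.005 t − ½(9.8) t² ⇒ 4.900 t² − 28.005 t − 128.9 = 0.
t = [28.005 + √(784.28 + 2526.4)] / 9.800 = 8.7289 s.
Horizontal: R = v_x · t = 45.503 × 8.7289 = 397.2 m.

397.2 m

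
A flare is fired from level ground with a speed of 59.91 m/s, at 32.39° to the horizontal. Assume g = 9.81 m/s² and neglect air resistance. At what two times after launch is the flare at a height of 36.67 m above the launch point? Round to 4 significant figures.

v_y0 = 59.91 sin 32.39° = 32.093 m/s.
Set y = v_y0 t − ½ g t² = 36.67: 4.905 t² − 32.093 t + 36.67 = 0.
t = [32.093 ± √(1030.0 − 719.47)] / 9.81 = (32.093 ± 17.622) / 9.81, giving t = 1.475 s or t = 5.068 s.
So the flare is at 36.67 m at t = 1.475 s (rising) and t = 5.068 s (falling).

1.475 s and 5.068 s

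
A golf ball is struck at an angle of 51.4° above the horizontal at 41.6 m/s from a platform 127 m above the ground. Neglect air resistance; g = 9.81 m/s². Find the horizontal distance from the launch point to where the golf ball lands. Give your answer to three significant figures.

244 m

Components: v_x = 41.6 cos 51.4° = 25.95 m/s, v_y = 41.6 sin 51.4° = 32.51 m/s.
Vertical: 0 = 127 + 32.51 t − ½(9.81) t² ⇒ 4.905 t² − 32.51 t − 127 = 0.
t = [32.51 + √(1057 + 2492)] / 9.810 = 9.387 s.
Horizontal: R = v_x · t = 25.95 × 9.387 = 244 m.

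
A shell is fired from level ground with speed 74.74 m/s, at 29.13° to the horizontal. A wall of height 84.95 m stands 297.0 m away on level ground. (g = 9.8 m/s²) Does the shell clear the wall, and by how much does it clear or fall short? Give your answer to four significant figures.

No — it falls 20.84 m short of clearing the wall.

v_x = 74.74 cos 29.13° = 65.287 m/s; v_y0 = 74.74 sin 29.13° = 36.383 m/s.
Time to reach the wall: t = 297.0 / 65.287 = 4.5491 s.
Height at that point: y = 36.383×4.5491 − 4.900×4.5491² = 64.108 m.
That is 84.95 − 64.108 = 20.84 m below the top of the wall, so the shell does not clear it.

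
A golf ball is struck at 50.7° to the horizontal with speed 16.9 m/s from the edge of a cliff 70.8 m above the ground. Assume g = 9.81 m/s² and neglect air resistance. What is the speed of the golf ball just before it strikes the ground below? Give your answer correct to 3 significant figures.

v_x = 16.9 cos 50.7° = 10.70 m/s is unchanged throughout.
For the vertical component, v_y² = v_y0² + 2 g h = (13.08)² + 2×9.81×70.8 = 1560, so |v_y| = 39.50 m/s.
Impact speed = √(v_x² + v_y²) = √(114.5 + 1560) = 40.9 m/s.

40.9 m/s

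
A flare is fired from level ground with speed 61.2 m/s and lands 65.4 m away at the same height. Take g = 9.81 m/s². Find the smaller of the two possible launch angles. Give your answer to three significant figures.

Level-ground range: R = v₀² sin(2θ)/g ⇒ sin 2θ = R g / v₀² = 65.4×9.81/61.2² = 0.1713.
2θ = arcsin(0.1713) = 9.863° or 180° − 9.863° = 170.137°.
So θ = 4.93° or θ = 85.1°.

4.93°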